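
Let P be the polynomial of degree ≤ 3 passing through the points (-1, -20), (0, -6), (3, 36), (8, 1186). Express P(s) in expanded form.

Write P(s) = as^3 + bs^2 + cs + d. Substituting each data point gives a linear system:
  -a + b - c + d = -20
  d = -6
  27a + 9b + 3c + d = 36
  512a + 64b + 8c + d = 1186
Solving the system yields a = 3, b = -6, c = 5, d = -6.
So P(s) = 3s^3 - 6s^2 + 5s - 6.
Check: P(3) = 36. ✓

P(s) = 3s^3 - 6s^2 + 5s - 6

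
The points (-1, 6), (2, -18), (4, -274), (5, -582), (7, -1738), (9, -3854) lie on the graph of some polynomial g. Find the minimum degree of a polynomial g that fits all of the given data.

3

Divided differences on the nodes -1, 2, 4, 5, 7, 9:
  order 0: 6  -18  -274  -582  -1738  -3854
  order 1: -8  -128  -308  -578  -1058
  order 2: -24  -60  -90  -120
  order 3: -6  -6  -6
  order 4: 0  0
  order 5: 0
The order-3 divided differences are all -6 (nonzero) and every higher order vanishes, so the data lies on a polynomial of degree exactly 3.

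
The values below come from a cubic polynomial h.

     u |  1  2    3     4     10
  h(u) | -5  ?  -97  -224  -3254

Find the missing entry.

The 4 known points determine the degree-3 polynomial uniquely.
Write h(u) = au^3 + bu^2 + cu + d. Substituting each data point gives a linear system:
  a + b + c + d = -5
  27a + 9b + 3c + d = -97
  64a + 16b + 4c + d = -224
  1000a + 100b + 10c + d = -3254
Solving the system yields a = -3, b = -3, c = 5, d = -4.
So h(u) = -3u³ - 3u² + 5u - 4.
Then h(2) = -30.

-30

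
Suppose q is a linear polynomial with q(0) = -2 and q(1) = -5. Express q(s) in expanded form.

Using the Lagrange interpolation formula with nodes 0, 1:
  L_0(s) = (s - 1) / -1
  L_1(s) = s / 1
Then q(s) = -2·L_0(s) - 5·L_1(s).
Expanding and collecting terms gives q(s) = -3s - 2.
Check: q(0) = -2. ✓

q(s) = -3s - 2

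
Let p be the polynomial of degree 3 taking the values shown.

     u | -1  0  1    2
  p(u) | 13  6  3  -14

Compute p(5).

Using the Lagrange interpolation formula with nodes -1, 0, 1, 2:
  L_0(u) = u(u - 1)(u - 2) / -6
  L_1(u) = (u + 1)(u - 1)(u - 2) / 2
  L_2(u) = (u + 1)u(u - 2) / -2
  L_3(u) = (u + 1)u(u - 1) / 6
Then p(u) = 13·L_0(u) + 6·L_1(u) + 3·L_2(u) - 14·L_3(u).
Expanding and collecting terms gives p(u) = -3u^3 + 2u^2 - 2u + 6.
Evaluating at u = 5: p(5) = -329.

-329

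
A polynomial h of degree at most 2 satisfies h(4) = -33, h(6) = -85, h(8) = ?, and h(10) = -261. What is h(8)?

-161

The 3 known points determine the degree-2 polynomial uniquely.
Write h(s) = as^2 + bs + c. Substituting each data point gives a linear system:
  16a + 4b + c = -33
  36a + 6b + c = -85
  100a + 10b + c = -261
Solving the system yields a = -3, b = 4, c = -1.
So h(s) = -3s^2 + 4s - 1.
Then h(8) = -161.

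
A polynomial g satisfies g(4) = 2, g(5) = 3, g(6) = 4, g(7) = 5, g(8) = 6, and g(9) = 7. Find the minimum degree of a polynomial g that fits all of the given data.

1

Forward differences of the values at x = 4, 5, 6, 7, 8, 9:
  g  : 2  3  4  5  6  7
  Δ  : 1  1  1  1  1
  Δ^2: 0  0  0  0
  Δ^3: 0  0  0
  Δ^4: 0  0
  Δ^5: 0
The first differences are constant (1) and nonzero, while all higher differences vanish, so the minimal degree is 1.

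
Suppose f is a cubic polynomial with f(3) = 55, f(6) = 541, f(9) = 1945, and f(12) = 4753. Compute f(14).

7645

Using the Lagrange interpolation formula with nodes 3, 6, 9, 12:
  L_0(s) = (s - 6)(s - 9)(s - 12) / -162
  L_1(s) = (s - 3)(s - 9)(s - 12) / 54
  L_2(s) = (s - 3)(s - 6)(s - 12) / -54
  L_3(s) = (s - 3)(s - 6)(s - 9) / 162
Then f(s) = 55·L_0(s) + 541·L_1(s) + 1945·L_2(s) + 4753·L_3(s).
Expanding and collecting terms gives f(s) = 3s^3 - 3s^2 + 1.
Evaluating at s = 14: f(14) = 7645.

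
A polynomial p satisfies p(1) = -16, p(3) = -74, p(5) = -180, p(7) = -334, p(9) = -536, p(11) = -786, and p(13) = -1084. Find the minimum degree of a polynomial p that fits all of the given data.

Forward differences of the values at t = 1, 3, 5, 7, 9, 11, 13:
  p  : -16  -74  -180  -334  -536  -786  -1084
  Δ  : -58  -106  -154  -202  -250  -298
  Δ^2: -48  -48  -48  -48  -48
  Δ^3: 0  0  0  0
  Δ^4: 0  0  0
  Δ^5: 0  0
  Δ^6: 0
The second differences are constant (-48) and nonzero, while all higher differences vanish, so the minimal degree is 2.

2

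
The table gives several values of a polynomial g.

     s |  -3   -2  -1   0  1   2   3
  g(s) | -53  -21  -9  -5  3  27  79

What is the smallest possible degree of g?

Forward differences of the values at s = -3, -2, -1, 0, 1, 2, 3:
  g  : -53  -21  -9  -5  3  27  79
  Δ  : 32  12  4  8  24  52
  Δ^2: -20  -8  4  16  28
  Δ^3: 12  12  12  12
  Δ^4: 0  0  0
  Δ^5: 0  0
  Δ^6: 0
The third differences are constant (12) and nonzero, while all higher differences vanish, so the minimal degree is 3.

3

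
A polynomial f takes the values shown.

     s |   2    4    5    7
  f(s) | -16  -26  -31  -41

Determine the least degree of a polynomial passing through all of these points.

Divided differences on the nodes 2, 4, 5, 7:
  order 0: -16  -26  -31  -41
  order 1: -5  -5  -5
  order 2: 0  0
  order 3: 0
The order-1 divided differences are all -5 (nonzero) and every higher order vanishes, so the data lies on a polynomial of degree exactly 1.

1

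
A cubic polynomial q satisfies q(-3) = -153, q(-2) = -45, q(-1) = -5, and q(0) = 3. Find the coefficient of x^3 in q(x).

6

Write q(x) = ax^3 + bx^2 + cx + d. Substituting each data point gives a linear system:
  -27a + 9b - 3c + d = -153
  -8a + 4b - 2c + d = -45
  -a + b - c + d = -5
  d = 3
Solving the system yields a = 6, b = 2, c = 4, d = 3.
So q(x) = 6x^3 + 2x^2 + 4x + 3.
The leading coefficient is 6.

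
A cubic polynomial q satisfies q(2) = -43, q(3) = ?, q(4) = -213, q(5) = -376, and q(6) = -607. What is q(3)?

The 4 known points determine the degree-3 polynomial uniquely.
Write q(s) = as^3 + bs^2 + cs + d. Substituting each data point gives a linear system:
  8a + 4b + 2c + d = -43
  64a + 16b + 4c + d = -213
  125a + 25b + 5c + d = -376
  216a + 36b + 6c + d = -607
Solving the system yields a = -2, b = -4, c = -5, d = -1.
So q(s) = -2s^3 - 4s^2 - 5s - 1.
Then q(3) = -106.

-106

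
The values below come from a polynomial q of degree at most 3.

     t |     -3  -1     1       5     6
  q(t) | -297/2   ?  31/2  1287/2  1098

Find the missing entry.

-9/2

The 4 known points determine the degree-3 polynomial uniquely.
Write q(t) = at^3 + bt^2 + ct + d. Substituting each data point gives a linear system:
  -27a + 9b - 3c + d = -297/2
  a + b + c + d = 31/2
  125a + 25b + 5c + d = 1287/2
  216a + 36b + 6c + d = 1098
Solving the system yields a = 5, b = -1/2, c = 5, d = 6.
So q(t) = 5t^3 - (1/2)t^2 + 5t + 6.
Then q(-1) = -9/2.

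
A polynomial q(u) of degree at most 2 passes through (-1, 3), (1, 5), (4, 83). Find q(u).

q(u) = 5u^2 + u - 1

Write q(u) = au^2 + bu + c. Substituting each data point gives a linear system:
  a - b + c = 3
  a + b + c = 5
  16a + 4b + c = 83
Solving the system yields a = 5, b = 1, c = -1.
So q(u) = 5u² + u - 1.
Check: q(-1) = 3. ✓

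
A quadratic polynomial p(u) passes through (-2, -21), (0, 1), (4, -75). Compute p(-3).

Using the Lagrange interpolation formula with nodes -2, 0, 4:
  L_0(u) = u(u - 4) / 12
  L_1(u) = (u + 2)(u - 4) / -8
  L_2(u) = (u + 2)u / 24
Then p(u) = -21·L_0(u) + 1·L_1(u) - 75·L_2(u).
Expanding and collecting terms gives p(u) = -5u^2 + u + 1.
Evaluating at u = -3: p(-3) = -47.

-47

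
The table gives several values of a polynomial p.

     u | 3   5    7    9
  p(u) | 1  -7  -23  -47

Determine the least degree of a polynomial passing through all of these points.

2

Forward differences of the values at u = 3, 5, 7, 9:
  p  : 1  -7  -23  -47
  Δ  : -8  -16  -24
  Δ^2: -8  -8
  Δ^3: 0
The second differences are constant (-8) and nonzero, while all higher differences vanish, so the minimal degree is 2.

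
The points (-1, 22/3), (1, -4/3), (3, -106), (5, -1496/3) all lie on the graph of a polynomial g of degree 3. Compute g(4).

Forward differences of the values at t = -1, 1, 3, 5:
  g  : 22/3  -4/3  -106  -1496/3
  Δ  : -26/3  -314/3  -1178/3
  Δ^2: -96  -288
  Δ^3: -192
The third differences are constant, confirming degree 3.
Interpolating (Newton forward form) and evaluating at t = 4 gives g(4) = -763/3.

-763/3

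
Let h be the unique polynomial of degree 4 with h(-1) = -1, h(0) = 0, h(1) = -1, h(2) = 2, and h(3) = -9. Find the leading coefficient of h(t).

Write h(t) = at^4 + bt^3 + ct^2 + dt + e. Substituting each data point gives a linear system:
  a - b + c - d + e = -1
  e = 0
  a + b + c + d + e = -1
  16a + 8b + 4c + 2d + e = 2
  81a + 27b + 9c + 3d + e = -9
Solving the system yields a = -1, b = 3, c = 0, d = -3, e = 0.
So h(t) = -t^4 + 3t^3 - 3t.
The leading coefficient is -1.

-1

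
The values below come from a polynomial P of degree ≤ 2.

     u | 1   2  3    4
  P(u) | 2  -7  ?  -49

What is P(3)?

On equispaced nodes a degree-2 polynomial has vanishing third forward difference, so
  - P(1) + 3·P(2) - 3·P(3) + P(4) = 0.
Substituting the known values and solving for P(3):
  -3·P(3) = 72
  P(3) = -24.

-24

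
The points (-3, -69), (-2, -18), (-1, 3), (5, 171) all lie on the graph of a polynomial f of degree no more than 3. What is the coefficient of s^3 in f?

Write f(s) = as^3 + bs^2 + cs + d. Substituting each data point gives a linear system:
  -27a + 9b - 3c + d = -69
  -8a + 4b - 2c + d = -18
  -a + b - c + d = 3
  125a + 25b + 5c + d = 171
Solving the system yields a = 2, b = -3, c = -2, d = 6.
So f(s) = 2s^3 - 3s^2 - 2s + 6.
The leading coefficient is 2.

2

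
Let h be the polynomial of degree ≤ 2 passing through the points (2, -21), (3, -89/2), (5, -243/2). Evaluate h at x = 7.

-477/2

Using the Lagrange interpolation formula with nodes 2, 3, 5:
  L_0(x) = (x - 3)(x - 5) / 3
  L_1(x) = (x - 2)(x - 5) / -2
  L_2(x) = (x - 2)(x - 3) / 6
Then h(x) = -21·L_0(x) - 89/2·L_1(x) - 243/2·L_2(x).
Expanding and collecting terms gives h(x) = -5x^2 + (3/2)x - 4.
Evaluating at x = 7: h(7) = -477/2.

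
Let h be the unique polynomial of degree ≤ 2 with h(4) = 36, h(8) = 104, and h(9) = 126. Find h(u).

Write h(u) = au^2 + bu + c. Substituting each data point gives a linear system:
  16a + 4b + c = 36
  64a + 8b + c = 104
  81a + 9b + c = 126
Solving the system yields a = 1, b = 5, c = 0.
So h(u) = u^2 + 5u.
Check: h(4) = 36. ✓

h(u) = u^2 + 5u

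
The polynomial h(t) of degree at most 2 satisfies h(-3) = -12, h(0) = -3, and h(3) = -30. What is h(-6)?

-57

Write h(t) = at^2 + bt + c. Substituting each data point gives a linear system:
  9a - 3b + c = -12
  c = -3
  9a + 3b + c = -30
Solving the system yields a = -2, b = -3, c = -3.
So h(t) = -2t² - 3t - 3.
Then h(-6) = -57.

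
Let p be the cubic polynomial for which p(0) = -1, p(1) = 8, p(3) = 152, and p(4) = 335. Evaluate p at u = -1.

Write p(u) = au^3 + bu^2 + cu + d. Substituting each data point gives a linear system:
  d = -1
  a + b + c + d = 8
  27a + 9b + 3c + d = 152
  64a + 16b + 4c + d = 335
Solving the system yields a = 4, b = 5, c = 0, d = -1.
So p(u) = 4u^3 + 5u^2 - 1.
Then p(-1) = 0.

0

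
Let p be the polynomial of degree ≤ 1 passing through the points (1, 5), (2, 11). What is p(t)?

Write p(t) = at + b. Substituting each data point gives a linear system:
  a + b = 5
  2a + b = 11
Solving the system yields a = 6, b = -1.
So p(t) = 6t - 1.
Check: p(1) = 5. ✓

p(t) = 6t - 1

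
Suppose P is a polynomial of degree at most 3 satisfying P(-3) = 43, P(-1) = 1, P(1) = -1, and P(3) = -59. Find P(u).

Using the Lagrange interpolation formula with nodes -3, -1, 1, 3:
  L_0(u) = (u + 1)(u - 1)(u - 3) / -48
  L_1(u) = (u + 3)(u - 1)(u - 3) / 16
  L_2(u) = (u + 3)(u + 1)(u - 3) / -16
  L_3(u) = (u + 3)(u + 1)(u - 1) / 48
Then P(u) = 43·L_0(u) + 1·L_1(u) - 1·L_2(u) - 59·L_3(u).
Expanding and collecting terms gives P(u) = -2u^3 - u^2 + u + 1.
Check: P(1) = -1. ✓

P(u) = -2u^3 - u^2 + u + 1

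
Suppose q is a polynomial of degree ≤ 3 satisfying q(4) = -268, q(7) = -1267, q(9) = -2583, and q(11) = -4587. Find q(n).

Write q(n) = an^3 + bn^2 + cn + d. Substituting each data point gives a linear system:
  64a + 16b + 4c + d = -268
  343a + 49b + 7c + d = -1267
  729a + 81b + 9c + d = -2583
  1331a + 121b + 11c + d = -4587
Solving the system yields a = -3, b = -5, c = 1, d = 0.
So q(n) = -3n^3 - 5n^2 + n.
Check: q(4) = -268. ✓

q(n) = -3n^3 - 5n^2 + n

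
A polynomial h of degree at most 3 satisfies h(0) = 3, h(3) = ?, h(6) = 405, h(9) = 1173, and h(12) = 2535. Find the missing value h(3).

69

On equispaced nodes a degree-3 polynomial has vanishing fourth forward difference, so
  h(0) - 4·h(3) + 6·h(6) - 4·h(9) + h(12) = 0.
Substituting the known values and solving for h(3):
  -4·h(3) = -276
  h(3) = 69.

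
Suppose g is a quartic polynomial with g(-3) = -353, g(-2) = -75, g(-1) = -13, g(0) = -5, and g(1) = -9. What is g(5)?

Write g(t) = at^4 + bt^3 + ct^2 + dt + e. Substituting each data point gives a linear system:
  81a - 27b + 9c - 3d + e = -353
  16a - 8b + 4c - 2d + e = -75
  a - b + c - d + e = -13
  e = -5
  a + b + c + d + e = -9
Solving the system yields a = -5, b = -3, c = -1, d = 5, e = -5.
So g(t) = -5t⁴ - 3t³ - t² + 5t - 5.
Then g(5) = -3505.

-3505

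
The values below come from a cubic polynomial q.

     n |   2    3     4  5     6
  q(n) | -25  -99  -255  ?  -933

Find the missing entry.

-523

On equispaced nodes a degree-3 polynomial has vanishing fourth forward difference, so
  q(2) - 4·q(3) + 6·q(4) - 4·q(5) + q(6) = 0.
Substituting the known values and solving for q(5):
  -4·q(5) = 2092
  q(5) = -523.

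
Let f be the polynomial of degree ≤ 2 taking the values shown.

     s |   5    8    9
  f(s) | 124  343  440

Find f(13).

948

Using the Lagrange interpolation formula with nodes 5, 8, 9:
  L_0(s) = (s - 8)(s - 9) / 12
  L_1(s) = (s - 5)(s - 9) / -3
  L_2(s) = (s - 5)(s - 8) / 4
Then f(s) = 124·L_0(s) + 343·L_1(s) + 440·L_2(s).
Expanding and collecting terms gives f(s) = 6s² - 5s - 1.
Evaluating at s = 13: f(13) = 948.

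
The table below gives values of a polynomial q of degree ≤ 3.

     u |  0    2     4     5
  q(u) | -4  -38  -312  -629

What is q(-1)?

Write q(u) = au^3 + bu^2 + cu + d. Substituting each data point gives a linear system:
  d = -4
  8a + 4b + 2c + d = -38
  64a + 16b + 4c + d = -312
  125a + 25b + 5c + d = -629
Solving the system yields a = -6, b = 6, c = -5, d = -4.
So q(u) = -6u^3 + 6u^2 - 5u - 4.
Then q(-1) = 13.

13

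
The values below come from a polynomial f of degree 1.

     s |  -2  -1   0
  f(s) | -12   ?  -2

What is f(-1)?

The 2 known points determine the degree-1 polynomial uniquely.
Write f(s) = as + b. Substituting each data point gives a linear system:
  -2a + b = -12
  b = -2
Solving the system yields a = 5, b = -2.
So f(s) = 5s - 2.
Then f(-1) = -7.

-7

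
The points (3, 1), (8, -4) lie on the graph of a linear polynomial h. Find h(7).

Write h(u) = au + b. Substituting each data point gives a linear system:
  3a + b = 1
  8a + b = -4
Solving the system yields a = -1, b = 4.
So h(u) = -u + 4.
Then h(7) = -3.

-3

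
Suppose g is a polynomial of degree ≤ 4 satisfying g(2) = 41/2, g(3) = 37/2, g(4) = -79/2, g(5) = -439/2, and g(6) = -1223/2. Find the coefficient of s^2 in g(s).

Write g(s) = as^4 + bs^3 + cs^2 + ds + e. Substituting each data point gives a linear system:
  16a + 8b + 4c + 2d + e = 41/2
  81a + 27b + 9c + 3d + e = 37/2
  256a + 64b + 16c + 4d + e = -79/2
  625a + 125b + 25c + 5d + e = -439/2
  1296a + 216b + 36c + 6d + e = -1223/2
Solving the system yields a = -1, b = 3, c = 0, d = 6, e = 1/2.
So g(s) = -s^4 + 3s^3 + 6s + 1/2.
The coefficient of s^2 is 0.

0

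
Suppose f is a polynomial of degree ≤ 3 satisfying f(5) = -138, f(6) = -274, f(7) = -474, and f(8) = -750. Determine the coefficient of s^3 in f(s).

-2

Write f(s) = as^3 + bs^2 + cs + d. Substituting each data point gives a linear system:
  125a + 25b + 5c + d = -138
  216a + 36b + 6c + d = -274
  343a + 49b + 7c + d = -474
  512a + 64b + 8c + d = -750
Solving the system yields a = -2, b = 4, c = 2, d = 2.
So f(s) = -2s^3 + 4s^2 + 2s + 2.
The leading coefficient is -2.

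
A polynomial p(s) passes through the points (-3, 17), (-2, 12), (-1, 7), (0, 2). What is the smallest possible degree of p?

1

Forward differences of the values at s = -3, -2, -1, 0:
  p  : 17  12  7  2
  Δ  : -5  -5  -5
  Δ^2: 0  0
  Δ^3: 0
The first differences are constant (-5) and nonzero, while all higher differences vanish, so the minimal degree is 1.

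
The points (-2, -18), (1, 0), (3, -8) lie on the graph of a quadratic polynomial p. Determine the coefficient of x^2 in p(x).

Write p(x) = ax^2 + bx + c. Substituting each data point gives a linear system:
  4a - 2b + c = -18
  a + b + c = 0
  9a + 3b + c = -8
Solving the system yields a = -2, b = 4, c = -2.
So p(x) = -2x^2 + 4x - 2.
The leading coefficient is -2.

-2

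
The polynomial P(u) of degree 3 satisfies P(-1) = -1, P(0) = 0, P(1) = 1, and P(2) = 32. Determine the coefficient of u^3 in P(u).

Write P(u) = au^3 + bu^2 + cu + d. Substituting each data point gives a linear system:
  -a + b - c + d = -1
  d = 0
  a + b + c + d = 1
  8a + 4b + 2c + d = 32
Solving the system yields a = 5, b = 0, c = -4, d = 0.
So P(u) = 5u^3 - 4u.
The leading coefficient is 5.

5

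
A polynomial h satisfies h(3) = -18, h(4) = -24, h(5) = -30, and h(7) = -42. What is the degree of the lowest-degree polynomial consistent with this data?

Divided differences on the nodes 3, 4, 5, 7:
  order 0: -18  -24  -30  -42
  order 1: -6  -6  -6
  order 2: 0  0
  order 3: 0
The order-1 divided differences are all -6 (nonzero) and every higher order vanishes, so the data lies on a polynomial of degree exactly 1.

1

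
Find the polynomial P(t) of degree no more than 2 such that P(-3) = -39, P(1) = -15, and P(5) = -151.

P(t) = -5t^2 - 4t - 6

Write P(t) = at^2 + bt + c. Substituting each data point gives a linear system:
  9a - 3b + c = -39
  a + b + c = -15
  25a + 5b + c = -151
Solving the system yields a = -5, b = -4, c = -6.
So P(t) = -5t² - 4t - 6.
Check: P(1) = -15. ✓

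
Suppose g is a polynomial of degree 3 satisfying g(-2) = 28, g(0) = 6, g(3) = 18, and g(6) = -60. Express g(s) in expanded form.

g(s) = -s^3 + 4s^2 + s + 6

Using the Lagrange interpolation formula with nodes -2, 0, 3, 6:
  L_0(s) = s(s - 3)(s - 6) / -80
  L_1(s) = (s + 2)(s - 3)(s - 6) / 36
  L_2(s) = (s + 2)s(s - 6) / -45
  L_3(s) = (s + 2)s(s - 3) / 144
Then g(s) = 28·L_0(s) + 6·L_1(s) + 18·L_2(s) - 60·L_3(s).
Expanding and collecting terms gives g(s) = -s^3 + 4s^2 + s + 6.
Check: g(-2) = 28. ✓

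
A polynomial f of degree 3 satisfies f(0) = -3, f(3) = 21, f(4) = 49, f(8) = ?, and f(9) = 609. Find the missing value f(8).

The 4 known points determine the degree-3 polynomial uniquely.
Write f(n) = an^3 + bn^2 + cn + d. Substituting each data point gives a linear system:
  d = -3
  27a + 9b + 3c + d = 21
  64a + 16b + 4c + d = 49
  729a + 81b + 9c + d = 609
Solving the system yields a = 1, b = -2, c = 5, d = -3.
So f(n) = n^3 - 2n^2 + 5n - 3.
Then f(8) = 421.

421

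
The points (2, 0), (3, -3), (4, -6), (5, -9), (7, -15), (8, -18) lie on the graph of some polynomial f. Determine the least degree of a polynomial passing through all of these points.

1

Divided differences on the nodes 2, 3, 4, 5, 7, 8:
  order 0: 0  -3  -6  -9  -15  -18
  order 1: -3  -3  -3  -3  -3
  order 2: 0  0  0  0
  order 3: 0  0  0
  order 4: 0  0
  order 5: 0
The order-1 divided differences are all -3 (nonzero) and every higher order vanishes, so the data lies on a polynomial of degree exactly 1.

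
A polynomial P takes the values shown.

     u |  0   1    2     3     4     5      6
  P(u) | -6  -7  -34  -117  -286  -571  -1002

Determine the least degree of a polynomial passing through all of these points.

3

Forward differences of the values at u = 0, 1, 2, 3, 4, 5, 6:
  P  : -6  -7  -34  -117  -286  -571  -1002
  Δ  : -1  -27  -83  -169  -285  -431
  Δ^2: -26  -56  -86  -116  -146
  Δ^3: -30  -30  -30  -30
  Δ^4: 0  0  0
  Δ^5: 0  0
  Δ^6: 0
The third differences are constant (-30) and nonzero, while all higher differences vanish, so the minimal degree is 3.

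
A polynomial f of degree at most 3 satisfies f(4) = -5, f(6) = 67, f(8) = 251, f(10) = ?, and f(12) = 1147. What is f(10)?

595

On equispaced nodes a degree-3 polynomial has vanishing fourth forward difference, so
  f(4) - 4·f(6) + 6·f(8) - 4·f(10) + f(12) = 0.
Substituting the known values and solving for f(10):
  -4·f(10) = -2380
  f(10) = 595.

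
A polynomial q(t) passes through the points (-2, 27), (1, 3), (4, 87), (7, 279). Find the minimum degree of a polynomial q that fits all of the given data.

Forward differences of the values at t = -2, 1, 4, 7:
  q  : 27  3  87  279
  Δ  : -24  84  192
  Δ^2: 108  108
  Δ^3: 0
The second differences are constant (108) and nonzero, while all higher differences vanish, so the minimal degree is 2.

2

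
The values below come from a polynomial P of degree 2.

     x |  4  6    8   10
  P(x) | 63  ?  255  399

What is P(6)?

On equispaced nodes a degree-2 polynomial has vanishing third forward difference, so
  - P(4) + 3·P(6) - 3·P(8) + P(10) = 0.
Substituting the known values and solving for P(6):
  3·P(6) = 429
  P(6) = 143.

143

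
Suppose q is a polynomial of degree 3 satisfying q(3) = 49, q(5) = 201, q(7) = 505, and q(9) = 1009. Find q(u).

Using the Lagrange interpolation formula with nodes 3, 5, 7, 9:
  L_0(u) = (u - 5)(u - 7)(u - 9) / -48
  L_1(u) = (u - 3)(u - 7)(u - 9) / 16
  L_2(u) = (u - 3)(u - 5)(u - 9) / -16
  L_3(u) = (u - 3)(u - 5)(u - 7) / 48
Then q(u) = 49·L_0(u) + 201·L_1(u) + 505·L_2(u) + 1009·L_3(u).
Expanding and collecting terms gives q(u) = u^3 + 4u^2 - 5u + 1.
Check: q(5) = 201. ✓

q(u) = u^3 + 4u^2 - 5u + 1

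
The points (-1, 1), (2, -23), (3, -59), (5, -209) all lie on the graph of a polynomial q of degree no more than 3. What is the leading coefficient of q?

Write q(n) = an^3 + bn^2 + cn + d. Substituting each data point gives a linear system:
  -a + b - c + d = 1
  8a + 4b + 2c + d = -23
  27a + 9b + 3c + d = -59
  125a + 25b + 5c + d = -209
Solving the system yields a = -1, b = -3, c = -2, d = 1.
So q(n) = -n^3 - 3n^2 - 2n + 1.
The leading coefficient is -1.

-1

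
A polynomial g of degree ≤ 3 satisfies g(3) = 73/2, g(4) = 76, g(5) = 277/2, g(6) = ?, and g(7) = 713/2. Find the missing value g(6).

230

On equispaced nodes a degree-3 polynomial has vanishing fourth forward difference, so
  g(3) - 4·g(4) + 6·g(5) - 4·g(6) + g(7) = 0.
Substituting the known values and solving for g(6):
  -4·g(6) = -920
  g(6) = 230.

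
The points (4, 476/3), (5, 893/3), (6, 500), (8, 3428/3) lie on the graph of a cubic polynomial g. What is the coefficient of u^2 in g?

5/3

Write g(u) = au^3 + bu^2 + cu + d. Substituting each data point gives a linear system:
  64a + 16b + 4c + d = 476/3
  125a + 25b + 5c + d = 893/3
  216a + 36b + 6c + d = 500
  512a + 64b + 8c + d = 3428/3
Solving the system yields a = 2, b = 5/3, c = 2, d = -4.
So g(u) = 2u^3 + (5/3)u^2 + 2u - 4.
The coefficient of u^2 is 5/3.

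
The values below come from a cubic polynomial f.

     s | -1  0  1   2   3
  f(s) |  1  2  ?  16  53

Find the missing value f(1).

3

On equispaced nodes a degree-3 polynomial has vanishing fourth forward difference, so
  f(-1) - 4·f(0) + 6·f(1) - 4·f(2) + f(3) = 0.
Substituting the known values and solving for f(1):
  6·f(1) = 18
  f(1) = 3.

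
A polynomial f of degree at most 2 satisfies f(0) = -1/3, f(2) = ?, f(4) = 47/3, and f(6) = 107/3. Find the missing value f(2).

11/3

On equispaced nodes a degree-2 polynomial has vanishing third forward difference, so
  - f(0) + 3·f(2) - 3·f(4) + f(6) = 0.
Substituting the known values and solving for f(2):
  3·f(2) = 11
  f(2) = 11/3.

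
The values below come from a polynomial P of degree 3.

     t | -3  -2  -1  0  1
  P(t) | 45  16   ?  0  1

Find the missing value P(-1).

The 4 known points determine the degree-3 polynomial uniquely.
Write P(t) = at^3 + bt^2 + ct + d. Substituting each data point gives a linear system:
  -27a + 9b - 3c + d = 45
  -8a + 4b - 2c + d = 16
  d = 0
  a + b + c + d = 1
Solving the system yields a = -1, b = 2, c = 0, d = 0.
So P(t) = -t^3 + 2t^2.
Then P(-1) = 3.

3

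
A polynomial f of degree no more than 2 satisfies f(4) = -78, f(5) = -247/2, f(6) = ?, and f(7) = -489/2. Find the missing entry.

-179

On equispaced nodes a degree-2 polynomial has vanishing third forward difference, so
  - f(4) + 3·f(5) - 3·f(6) + f(7) = 0.
Substituting the known values and solving for f(6):
  -3·f(6) = 537
  f(6) = -179.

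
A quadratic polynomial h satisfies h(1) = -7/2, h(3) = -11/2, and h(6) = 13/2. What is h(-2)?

29/2

Write h(x) = ax^2 + bx + c. Substituting each data point gives a linear system:
  a + b + c = -7/2
  9a + 3b + c = -11/2
  36a + 6b + c = 13/2
Solving the system yields a = 1, b = -5, c = 1/2.
So h(x) = x^2 - 5x + 1/2.
Then h(-2) = 29/2.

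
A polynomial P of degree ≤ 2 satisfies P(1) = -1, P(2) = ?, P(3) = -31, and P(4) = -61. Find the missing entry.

-11

The 3 known points determine the degree-2 polynomial uniquely.
Write P(x) = ax^2 + bx + c. Substituting each data point gives a linear system:
  a + b + c = -1
  9a + 3b + c = -31
  16a + 4b + c = -61
Solving the system yields a = -5, b = 5, c = -1.
So P(x) = -5x^2 + 5x - 1.
Then P(2) = -11.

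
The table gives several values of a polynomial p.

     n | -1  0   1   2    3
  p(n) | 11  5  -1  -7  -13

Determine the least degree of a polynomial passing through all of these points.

Forward differences of the values at n = -1, 0, 1, 2, 3:
  p  : 11  5  -1  -7  -13
  Δ  : -6  -6  -6  -6
  Δ^2: 0  0  0
  Δ^3: 0  0
  Δ^4: 0
The first differences are constant (-6) and nonzero, while all higher differences vanish, so the minimal degree is 1.

1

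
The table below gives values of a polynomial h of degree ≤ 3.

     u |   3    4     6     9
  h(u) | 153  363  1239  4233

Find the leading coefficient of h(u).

6

Write h(u) = au^3 + bu^2 + cu + d. Substituting each data point gives a linear system:
  27a + 9b + 3c + d = 153
  64a + 16b + 4c + d = 363
  216a + 36b + 6c + d = 1239
  729a + 81b + 9c + d = 4233
Solving the system yields a = 6, b = -2, c = 2, d = 3.
So h(u) = 6u³ - 2u² + 2u + 3.
The leading coefficient is 6.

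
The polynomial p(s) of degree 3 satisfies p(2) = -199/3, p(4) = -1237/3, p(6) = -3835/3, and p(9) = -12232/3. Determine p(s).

Write p(s) = as^3 + bs^2 + cs + d. Substituting each data point gives a linear system:
  8a + 4b + 2c + d = -199/3
  64a + 16b + 4c + d = -1237/3
  216a + 36b + 6c + d = -3835/3
  729a + 81b + 9c + d = -12232/3
Solving the system yields a = -5, b = -5, c = -3, d = -1/3.
So p(s) = -5s^3 - 5s^2 - 3s - 1/3.
Check: p(6) = -3835/3. ✓

p(s) = -5s^3 - 5s^2 - 3s - 1/3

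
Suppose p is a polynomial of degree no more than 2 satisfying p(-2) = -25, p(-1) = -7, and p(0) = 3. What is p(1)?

5

Using the Lagrange interpolation formula with nodes -2, -1, 0:
  L_0(t) = (t + 1)t / 2
  L_1(t) = (t + 2)t / -1
  L_2(t) = (t + 2)(t + 1) / 2
Then p(t) = -25·L_0(t) - 7·L_1(t) + 3·L_2(t).
Expanding and collecting terms gives p(t) = -4t^2 + 6t + 3.
Evaluating at t = 1: p(1) = 5.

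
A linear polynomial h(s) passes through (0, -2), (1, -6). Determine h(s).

Write h(s) = as + b. Substituting each data point gives a linear system:
  b = -2
  a + b = -6
Solving the system yields a = -4, b = -2.
So h(s) = -4s - 2.
Check: h(0) = -2. ✓

h(s) = -4s - 2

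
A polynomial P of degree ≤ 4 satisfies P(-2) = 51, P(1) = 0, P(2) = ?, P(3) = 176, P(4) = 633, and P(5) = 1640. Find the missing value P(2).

23

The 5 known points determine the degree-4 polynomial uniquely.
Write P(n) = an^4 + bn^3 + cn^2 + dn + e. Substituting each data point gives a linear system:
  16a - 8b + 4c - 2d + e = 51
  a + b + c + d + e = 0
  81a + 27b + 9c + 3d + e = 176
  256a + 64b + 16c + 4d + e = 633
  625a + 125b + 25c + 5d + e = 1640
Solving the system yields a = 3, b = -1, c = -4, d = -3, e = 5.
So P(n) = 3n^4 - n^3 - 4n^2 - 3n + 5.
Then P(2) = 23.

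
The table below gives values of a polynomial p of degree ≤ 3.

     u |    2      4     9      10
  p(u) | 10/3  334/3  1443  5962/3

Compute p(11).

7957/3

Write p(u) = au^3 + bu^2 + cu + d. Substituting each data point gives a linear system:
  8a + 4b + 2c + d = 10/3
  64a + 16b + 4c + d = 334/3
  729a + 81b + 9c + d = 1443
  1000a + 100b + 10c + d = 5962/3
Solving the system yields a = 2, b = 1/3, c = -4, d = -6.
So p(u) = 2u^3 + (1/3)u^2 - 4u - 6.
Then p(11) = 7957/3.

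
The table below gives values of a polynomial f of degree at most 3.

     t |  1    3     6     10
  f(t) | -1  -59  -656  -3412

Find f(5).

-357

Write f(t) = at^3 + bt^2 + ct + d. Substituting each data point gives a linear system:
  a + b + c + d = -1
  27a + 9b + 3c + d = -59
  216a + 36b + 6c + d = -656
  1000a + 100b + 10c + d = -3412
Solving the system yields a = -4, b = 6, c = -1, d = -2.
So f(t) = -4t³ + 6t² - t - 2.
Then f(5) = -357.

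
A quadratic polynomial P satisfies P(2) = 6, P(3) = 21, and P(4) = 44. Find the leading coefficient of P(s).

Write P(s) = as^2 + bs + c. Substituting each data point gives a linear system:
  4a + 2b + c = 6
  9a + 3b + c = 21
  16a + 4b + c = 44
Solving the system yields a = 4, b = -5, c = 0.
So P(s) = 4s^2 - 5s.
The leading coefficient is 4.

4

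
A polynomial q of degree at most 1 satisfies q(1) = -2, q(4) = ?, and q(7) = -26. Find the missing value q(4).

The 2 known points determine the degree-1 polynomial uniquely.
Write q(t) = at + b. Substituting each data point gives a linear system:
  a + b = -2
  7a + b = -26
Solving the system yields a = -4, b = 2.
So q(t) = -4t + 2.
Then q(4) = -14.

-14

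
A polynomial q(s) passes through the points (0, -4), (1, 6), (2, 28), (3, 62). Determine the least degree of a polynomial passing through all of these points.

2

Forward differences of the values at s = 0, 1, 2, 3:
  q  : -4  6  28  62
  Δ  : 10  22  34
  Δ^2: 12  12
  Δ^3: 0
The second differences are constant (12) and nonzero, while all higher differences vanish, so the minimal degree is 2.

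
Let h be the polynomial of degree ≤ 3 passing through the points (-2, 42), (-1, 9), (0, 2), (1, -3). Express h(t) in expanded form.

h(t) = -4t^3 + t^2 - 2t + 2

Write h(t) = at^3 + bt^2 + ct + d. Substituting each data point gives a linear system:
  -8a + 4b - 2c + d = 42
  -a + b - c + d = 9
  d = 2
  a + b + c + d = -3
Solving the system yields a = -4, b = 1, c = -2, d = 2.
So h(t) = -4t^3 + t^2 - 2t + 2.
Check: h(0) = 2. ✓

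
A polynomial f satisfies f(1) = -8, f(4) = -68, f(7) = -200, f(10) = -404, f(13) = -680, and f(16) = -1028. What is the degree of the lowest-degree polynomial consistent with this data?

2

Forward differences of the values at n = 1, 4, 7, 10, 13, 16:
  f  : -8  -68  -200  -404  -680  -1028
  Δ  : -60  -132  -204  -276  -348
  Δ^2: -72  -72  -72  -72
  Δ^3: 0  0  0
  Δ^4: 0  0
  Δ^5: 0
The second differences are constant (-72) and nonzero, while all higher differences vanish, so the minimal degree is 2.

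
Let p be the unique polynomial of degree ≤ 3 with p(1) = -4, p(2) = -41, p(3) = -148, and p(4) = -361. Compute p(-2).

47

Forward differences of the values at x = 1, 2, 3, 4:
  p  : -4  -41  -148  -361
  Δ  : -37  -107  -213
  Δ^2: -70  -106
  Δ^3: -36
The third differences are constant, confirming degree 3.
Interpolating (Newton forward form) and evaluating at x = -2 gives p(-2) = 47.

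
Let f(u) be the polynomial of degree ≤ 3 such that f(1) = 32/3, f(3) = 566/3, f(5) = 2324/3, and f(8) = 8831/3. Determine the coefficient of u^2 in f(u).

Write f(u) = au^3 + bu^2 + cu + d. Substituting each data point gives a linear system:
  a + b + c + d = 32/3
  27a + 9b + 3c + d = 566/3
  125a + 25b + 5c + d = 2324/3
  512a + 64b + 8c + d = 8831/3
Solving the system yields a = 5, b = 6, c = 0, d = -1/3.
So f(u) = 5u³ + 6u² - 1/3.
The coefficient of u^2 is 6.

6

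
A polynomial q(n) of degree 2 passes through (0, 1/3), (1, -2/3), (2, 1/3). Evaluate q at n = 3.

Using the Lagrange interpolation formula with nodes 0, 1, 2:
  L_0(n) = (n - 1)(n - 2) / 2
  L_1(n) = n(n - 2) / -1
  L_2(n) = n(n - 1) / 2
Then q(n) = 1/3·L_0(n) - 2/3·L_1(n) + 1/3·L_2(n).
Expanding and collecting terms gives q(n) = n^2 - 2n + 1/3.
Evaluating at n = 3: q(3) = 10/3.

10/3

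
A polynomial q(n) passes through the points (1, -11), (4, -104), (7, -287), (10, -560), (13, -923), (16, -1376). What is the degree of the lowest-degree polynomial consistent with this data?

2

Forward differences of the values at n = 1, 4, 7, 10, 13, 16:
  q  : -11  -104  -287  -560  -923  -1376
  Δ  : -93  -183  -273  -363  -453
  Δ^2: -90  -90  -90  -90
  Δ^3: 0  0  0
  Δ^4: 0  0
  Δ^5: 0
The second differences are constant (-90) and nonzero, while all higher differences vanish, so the minimal degree is 2.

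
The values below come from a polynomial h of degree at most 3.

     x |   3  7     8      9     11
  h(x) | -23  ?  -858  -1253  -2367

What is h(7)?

The 4 known points determine the degree-3 polynomial uniquely.
Write h(x) = ax^3 + bx^2 + cx + d. Substituting each data point gives a linear system:
  27a + 9b + 3c + d = -23
  512a + 64b + 8c + d = -858
  729a + 81b + 9c + d = -1253
  1331a + 121b + 11c + d = -2367
Solving the system yields a = -2, b = 2, c = 5, d = -2.
So h(x) = -2x³ + 2x² + 5x - 2.
Then h(7) = -555.

-555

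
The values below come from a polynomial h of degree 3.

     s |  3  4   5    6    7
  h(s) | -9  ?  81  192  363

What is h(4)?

On equispaced nodes a degree-3 polynomial has vanishing fourth forward difference, so
  h(3) - 4·h(4) + 6·h(5) - 4·h(6) + h(7) = 0.
Substituting the known values and solving for h(4):
  -4·h(4) = -72
  h(4) = 18.

18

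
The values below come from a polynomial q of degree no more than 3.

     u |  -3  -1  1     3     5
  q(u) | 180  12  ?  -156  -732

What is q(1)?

On equispaced nodes a degree-3 polynomial has vanishing fourth forward difference, so
  q(-3) - 4·q(-1) + 6·q(1) - 4·q(3) + q(5) = 0.
Substituting the known values and solving for q(1):
  6·q(1) = -24
  q(1) = -4.

-4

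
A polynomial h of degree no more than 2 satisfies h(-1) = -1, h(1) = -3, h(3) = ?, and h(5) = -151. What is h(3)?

On equispaced nodes a degree-2 polynomial has vanishing third forward difference, so
  - h(-1) + 3·h(1) - 3·h(3) + h(5) = 0.
Substituting the known values and solving for h(3):
  -3·h(3) = 159
  h(3) = -53.

-53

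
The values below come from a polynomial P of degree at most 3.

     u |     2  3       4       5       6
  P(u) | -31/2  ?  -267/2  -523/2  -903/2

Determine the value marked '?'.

-111/2

The 4 known points determine the degree-3 polynomial uniquely.
Write P(u) = au^3 + bu^2 + cu + d. Substituting each data point gives a linear system:
  8a + 4b + 2c + d = -31/2
  64a + 16b + 4c + d = -267/2
  125a + 25b + 5c + d = -523/2
  216a + 36b + 6c + d = -903/2
Solving the system yields a = -2, b = -1, c = 3, d = -3/2.
So P(u) = -2u^3 - u^2 + 3u - 3/2.
Then P(3) = -111/2.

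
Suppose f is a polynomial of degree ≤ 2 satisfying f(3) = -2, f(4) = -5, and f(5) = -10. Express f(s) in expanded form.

f(s) = -s^2 + 4s - 5

Using the Lagrange interpolation formula with nodes 3, 4, 5:
  L_0(s) = (s - 4)(s - 5) / 2
  L_1(s) = (s - 3)(s - 5) / -1
  L_2(s) = (s - 3)(s - 4) / 2
Then f(s) = -2·L_0(s) - 5·L_1(s) - 10·L_2(s).
Expanding and collecting terms gives f(s) = -s^2 + 4s - 5.
Check: f(3) = -2. ✓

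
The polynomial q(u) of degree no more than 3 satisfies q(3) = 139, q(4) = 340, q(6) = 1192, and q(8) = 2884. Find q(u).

q(u) = 6u^3 - 3u^2 + 4

Write q(u) = au^3 + bu^2 + cu + d. Substituting each data point gives a linear system:
  27a + 9b + 3c + d = 139
  64a + 16b + 4c + d = 340
  216a + 36b + 6c + d = 1192
  512a + 64b + 8c + d = 2884
Solving the system yields a = 6, b = -3, c = 0, d = 4.
So q(u) = 6u³ - 3u² + 4.
Check: q(6) = 1192. ✓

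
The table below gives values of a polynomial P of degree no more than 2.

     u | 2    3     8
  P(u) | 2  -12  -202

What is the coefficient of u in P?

Write P(u) = au^2 + bu + c. Substituting each data point gives a linear system:
  4a + 2b + c = 2
  9a + 3b + c = -12
  64a + 8b + c = -202
Solving the system yields a = -4, b = 6, c = 6.
So P(u) = -4u^2 + 6u + 6.
The coefficient of u is 6.

6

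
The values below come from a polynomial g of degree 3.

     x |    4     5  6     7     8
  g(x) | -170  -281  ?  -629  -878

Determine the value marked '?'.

The 4 known points determine the degree-3 polynomial uniquely.
Write g(x) = ax^3 + bx^2 + cx + d. Substituting each data point gives a linear system:
  64a + 16b + 4c + d = -170
  125a + 25b + 5c + d = -281
  343a + 49b + 7c + d = -629
  512a + 64b + 8c + d = -878
Solving the system yields a = -1, b = -5, c = -5, d = -6.
So g(x) = -x^3 - 5x^2 - 5x - 6.
Then g(6) = -432.

-432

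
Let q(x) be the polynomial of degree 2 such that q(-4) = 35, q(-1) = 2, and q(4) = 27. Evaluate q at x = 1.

Write q(x) = ax^2 + bx + c. Substituting each data point gives a linear system:
  16a - 4b + c = 35
  a - b + c = 2
  16a + 4b + c = 27
Solving the system yields a = 2, b = -1, c = -1.
So q(x) = 2x^2 - x - 1.
Then q(1) = 0.

0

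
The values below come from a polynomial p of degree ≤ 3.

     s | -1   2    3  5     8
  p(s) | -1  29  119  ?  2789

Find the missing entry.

The 4 known points determine the degree-3 polynomial uniquely.
Write p(s) = as^3 + bs^2 + cs + d. Substituting each data point gives a linear system:
  -a + b - c + d = -1
  8a + 4b + 2c + d = 29
  27a + 9b + 3c + d = 119
  512a + 64b + 8c + d = 2789
Solving the system yields a = 6, b = -4, c = -4, d = 5.
So p(s) = 6s^3 - 4s^2 - 4s + 5.
Then p(5) = 635.

635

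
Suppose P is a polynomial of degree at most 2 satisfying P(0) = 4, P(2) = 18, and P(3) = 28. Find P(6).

Using the Lagrange interpolation formula with nodes 0, 2, 3:
  L_0(t) = (t - 2)(t - 3) / 6
  L_1(t) = t(t - 3) / -2
  L_2(t) = t(t - 2) / 3
Then P(t) = 4·L_0(t) + 18·L_1(t) + 28·L_2(t).
Expanding and collecting terms gives P(t) = t² + 5t + 4.
Evaluating at t = 6: P(6) = 70.

70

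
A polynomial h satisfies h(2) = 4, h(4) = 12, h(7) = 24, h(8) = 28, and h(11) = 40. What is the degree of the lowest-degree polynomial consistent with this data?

1

Divided differences on the nodes 2, 4, 7, 8, 11:
  order 0: 4  12  24  28  40
  order 1: 4  4  4  4
  order 2: 0  0  0
  order 3: 0  0
  order 4: 0
The order-1 divided differences are all 4 (nonzero) and every higher order vanishes, so the data lies on a polynomial of degree exactly 1.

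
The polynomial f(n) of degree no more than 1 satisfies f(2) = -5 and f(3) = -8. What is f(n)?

Write f(n) = an + b. Substituting each data point gives a linear system:
  2a + b = -5
  3a + b = -8
Solving the system yields a = -3, b = 1.
So f(n) = -3n + 1.
Check: f(3) = -8. ✓

f(n) = -3n + 1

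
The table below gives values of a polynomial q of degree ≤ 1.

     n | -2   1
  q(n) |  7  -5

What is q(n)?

q(n) = -4n - 1

Using the Lagrange interpolation formula with nodes -2, 1:
  L_0(n) = (n - 1) / -3
  L_1(n) = (n + 2) / 3
Then q(n) = 7·L_0(n) - 5·L_1(n).
Expanding and collecting terms gives q(n) = -4n - 1.
Check: q(1) = -5. ✓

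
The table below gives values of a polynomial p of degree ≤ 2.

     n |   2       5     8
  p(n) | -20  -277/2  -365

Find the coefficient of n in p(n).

5/2

Write p(n) = an^2 + bn + c. Substituting each data point gives a linear system:
  4a + 2b + c = -20
  25a + 5b + c = -277/2
  64a + 8b + c = -365
Solving the system yields a = -6, b = 5/2, c = -1.
So p(n) = -6n^2 + (5/2)n - 1.
The coefficient of n is 5/2.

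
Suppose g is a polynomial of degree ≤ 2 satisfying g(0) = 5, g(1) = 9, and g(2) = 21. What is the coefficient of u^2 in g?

4

Write g(u) = au^2 + bu + c. Substituting each data point gives a linear system:
  c = 5
  a + b + c = 9
  4a + 2b + c = 21
Solving the system yields a = 4, b = 0, c = 5.
So g(u) = 4u^2 + 5.
The leading coefficient is 4.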